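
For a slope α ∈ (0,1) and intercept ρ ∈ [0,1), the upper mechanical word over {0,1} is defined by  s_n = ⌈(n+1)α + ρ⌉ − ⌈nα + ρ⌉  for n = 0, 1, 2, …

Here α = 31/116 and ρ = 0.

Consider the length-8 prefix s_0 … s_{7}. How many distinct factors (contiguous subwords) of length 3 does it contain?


t_n = ⌈(n·31)/116⌉ for n = 0 … 8:
  n=0…8: ⌈0/116⌉=0 ⌈31/116⌉=1 ⌈62/116⌉=1 ⌈93/116⌉=1 ⌈124/116⌉=2 ⌈155/116⌉=2 ⌈186/116⌉=2 ⌈217/116⌉=2 ⌈248/116⌉=3
s_n = t_(n+1) − t_n for n = 0 … 7 gives
prefix = 10010001
slide a length-3 window over [0..2] … [5..7] (6 windows); first occurrence of each distinct factor:
  [  0..  2] 100
  [  1..  3] 001
  [  2..  4] 010
  [  4..  6] 000
  (the other 2 windows repeat one of these)
distinct factors: {000, 001, 010, 100}
count = 4  (Sturmian bound for length 3 is 4)

4


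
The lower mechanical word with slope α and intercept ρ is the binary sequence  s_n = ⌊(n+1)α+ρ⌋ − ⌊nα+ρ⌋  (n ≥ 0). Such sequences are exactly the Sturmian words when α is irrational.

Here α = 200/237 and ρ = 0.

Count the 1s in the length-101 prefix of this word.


85

#1s = Σ_{n=0}^{100} s_n = Σ_{n=0}^{100} (⌊(n+1)α+ρ⌋ − ⌊nα+ρ⌋)
the sum telescopes: every ⌊nα+ρ⌋ with 0 < n < 101 appears once with + and once with −, leaving ⌊101α+ρ⌋ − ⌊0·α+ρ⌋
101α + ρ = (101·200) / 237 = 20200/237
ρ = 0/237
⌊20200/237⌋ = 85,  ⌊0/237⌋ = 0
#1s = 85 − 0 = 85


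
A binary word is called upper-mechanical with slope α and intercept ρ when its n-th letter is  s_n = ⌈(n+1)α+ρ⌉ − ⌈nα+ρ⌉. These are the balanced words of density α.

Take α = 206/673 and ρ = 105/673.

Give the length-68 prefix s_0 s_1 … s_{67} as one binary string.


n=0: ⌈(1·206+105)/673⌉ − ⌈(0·206+105)/673⌉ = ⌈311/673⌉ − ⌈105/673⌉ = 1 − 1 = 0
n=1: ⌈(2·206+105)/673⌉ − ⌈(1·206+105)/673⌉ = ⌈517/673⌉ − ⌈311/673⌉ = 1 − 1 = 0
n=2: ⌈(3·206+105)/673⌉ − ⌈(2·206+105)/673⌉ = ⌈723/673⌉ − ⌈517/673⌉ = 2 − 1 = 1
n=3: ⌈(4·206+105)/673⌉ − ⌈(3·206+105)/673⌉ = ⌈929/673⌉ − ⌈723/673⌉ = 2 − 2 = 0
n=4: ⌈(5·206+105)/673⌉ − ⌈(4·206+105)/673⌉ = ⌈1135/673⌉ − ⌈929/673⌉ = 2 − 2 = 0
n=5: ⌈(6·206+105)/673⌉ − ⌈(5·206+105)/673⌉ = ⌈1341/673⌉ − ⌈1135/673⌉ = 2 − 2 = 0
n=6: ⌈(7·206+105)/673⌉ − ⌈(6·206+105)/673⌉ = ⌈1547/673⌉ − ⌈1341/673⌉ = 3 − 2 = 1
n=7: ⌈(8·206+105)/673⌉ − ⌈(7·206+105)/673⌉ = ⌈1753/673⌉ − ⌈1547/673⌉ = 3 − 3 = 0
n=8: ⌈(9·206+105)/673⌉ − ⌈(8·206+105)/673⌉ = ⌈1959/673⌉ − ⌈1753/673⌉ = 3 − 3 = 0
n=9: ⌈(10·206+105)/673⌉ − ⌈(9·206+105)/673⌉ = ⌈2165/673⌉ − ⌈1959/673⌉ = 4 − 3 = 1
n=10: ⌈(11·206+105)/673⌉ − ⌈(10·206+105)/673⌉ = ⌈2371/673⌉ − ⌈2165/673⌉ = 4 − 4 = 0
n=11: ⌈(12·206+105)/673⌉ − ⌈(11·206+105)/673⌉ = ⌈2577/673⌉ − ⌈2371/673⌉ = 4 − 4 = 0
n=12: ⌈(13·206+105)/673⌉ − ⌈(12·206+105)/673⌉ = ⌈2783/673⌉ − ⌈2577/673⌉ = 5 − 4 = 1
n=13: ⌈(14·206+105)/673⌉ − ⌈(13·206+105)/673⌉ = ⌈2989/673⌉ − ⌈2783/673⌉ = 5 − 5 = 0
n=14: ⌈(15·206+105)/673⌉ − ⌈(14·206+105)/673⌉ = ⌈3195/673⌉ − ⌈2989/673⌉ = 5 − 5 = 0
n=15: ⌈(16·206+105)/673⌉ − ⌈(15·206+105)/673⌉ = ⌈3401/673⌉ − ⌈3195/673⌉ = 6 − 5 = 1
n=16: ⌈(17·206+105)/673⌉ − ⌈(16·206+105)/673⌉ = ⌈3607/673⌉ − ⌈3401/673⌉ = 6 − 6 = 0
n=17: ⌈(18·206+105)/673⌉ − ⌈(17·206+105)/673⌉ = ⌈3813/673⌉ − ⌈3607/673⌉ = 6 − 6 = 0
n=18: ⌈(19·206+105)/673⌉ − ⌈(18·206+105)/673⌉ = ⌈4019/673⌉ − ⌈3813/673⌉ = 6 − 6 = 0
n=19: ⌈(20·206+105)/673⌉ − ⌈(19·206+105)/673⌉ = ⌈4225/673⌉ − ⌈4019/673⌉ = 7 − 6 = 1
n=20: ⌈(21·206+105)/673⌉ − ⌈(20·206+105)/673⌉ = ⌈4431/673⌉ − ⌈4225/673⌉ = 7 − 7 = 0
n=21: ⌈(22·206+105)/673⌉ − ⌈(21·206+105)/673⌉ = ⌈4637/673⌉ − ⌈4431/673⌉ = 7 − 7 = 0
n=22: ⌈(23·206+105)/673⌉ − ⌈(22·206+105)/673⌉ = ⌈4843/673⌉ − ⌈4637/673⌉ = 8 − 7 = 1
n=23: ⌈(24·206+105)/673⌉ − ⌈(23·206+105)/673⌉ = ⌈5049/673⌉ − ⌈4843/673⌉ = 8 − 8 = 0
n=24: ⌈(25·206+105)/673⌉ − ⌈(24·206+105)/673⌉ = ⌈5255/673⌉ − ⌈5049/673⌉ = 8 − 8 = 0
n=25: ⌈(26·206+105)/673⌉ − ⌈(25·206+105)/673⌉ = ⌈5461/673⌉ − ⌈5255/673⌉ = 9 − 8 = 1
n=26: ⌈(27·206+105)/673⌉ − ⌈(26·206+105)/673⌉ = ⌈5667/673⌉ − ⌈5461/673⌉ = 9 − 9 = 0
n=27: ⌈(28·206+105)/673⌉ − ⌈(27·206+105)/673⌉ = ⌈5873/673⌉ − ⌈5667/673⌉ = 9 − 9 = 0
n=28: ⌈(29·206+105)/673⌉ − ⌈(28·206+105)/673⌉ = ⌈6079/673⌉ − ⌈5873/673⌉ = 10 − 9 = 1
n=29: ⌈(30·206+105)/673⌉ − ⌈(29·206+105)/673⌉ = ⌈6285/673⌉ − ⌈6079/673⌉ = 10 − 10 = 0
n=30: ⌈(31·206+105)/673⌉ − ⌈(30·206+105)/673⌉ = ⌈6491/673⌉ − ⌈6285/673⌉ = 10 − 10 = 0
n=31: ⌈(32·206+105)/673⌉ − ⌈(31·206+105)/673⌉ = ⌈6697/673⌉ − ⌈6491/673⌉ = 10 − 10 = 0
n=32: ⌈(33·206+105)/673⌉ − ⌈(32·206+105)/673⌉ = ⌈6903/673⌉ − ⌈6697/673⌉ = 11 − 10 = 1
n=33: ⌈(34·206+105)/673⌉ − ⌈(33·206+105)/673⌉ = ⌈7109/673⌉ − ⌈6903/673⌉ = 11 − 11 = 0
n=34: ⌈(35·206+105)/673⌉ − ⌈(34·206+105)/673⌉ = ⌈7315/673⌉ − ⌈7109/673⌉ = 11 − 11 = 0
n=35: ⌈(36·206+105)/673⌉ − ⌈(35·206+105)/673⌉ = ⌈7521/673⌉ − ⌈7315/673⌉ = 12 − 11 = 1
n=36: ⌈(37·206+105)/673⌉ − ⌈(36·206+105)/673⌉ = ⌈7727/673⌉ − ⌈7521/673⌉ = 12 − 12 = 0
n=37: ⌈(38·206+105)/673⌉ − ⌈(37·206+105)/673⌉ = ⌈7933/673⌉ − ⌈7727/673⌉ = 12 − 12 = 0
n=38: ⌈(39·206+105)/673⌉ − ⌈(38·206+105)/673⌉ = ⌈8139/673⌉ − ⌈7933/673⌉ = 13 − 12 = 1
n=39: ⌈(40·206+105)/673⌉ − ⌈(39·206+105)/673⌉ = ⌈8345/673⌉ − ⌈8139/673⌉ = 13 − 13 = 0
n=40: ⌈(41·206+105)/673⌉ − ⌈(40·206+105)/673⌉ = ⌈8551/673⌉ − ⌈8345/673⌉ = 13 − 13 = 0
n=41: ⌈(42·206+105)/673⌉ − ⌈(41·206+105)/673⌉ = ⌈8757/673⌉ − ⌈8551/673⌉ = 14 − 13 = 1
n=42: ⌈(43·206+105)/673⌉ − ⌈(42·206+105)/673⌉ = ⌈8963/673⌉ − ⌈8757/673⌉ = 14 − 14 = 0
n=43: ⌈(44·206+105)/673⌉ − ⌈(43·206+105)/673⌉ = ⌈9169/673⌉ − ⌈8963/673⌉ = 14 − 14 = 0
n=44: ⌈(45·206+105)/673⌉ − ⌈(44·206+105)/673⌉ = ⌈9375/673⌉ − ⌈9169/673⌉ = 14 − 14 = 0
n=45: ⌈(46·206+105)/673⌉ − ⌈(45·206+105)/673⌉ = ⌈9581/673⌉ − ⌈9375/673⌉ = 15 − 14 = 1
n=46: ⌈(47·206+105)/673⌉ − ⌈(46·206+105)/673⌉ = ⌈9787/673⌉ − ⌈9581/673⌉ = 15 − 15 = 0
n=47: ⌈(48·206+105)/673⌉ − ⌈(47·206+105)/673⌉ = ⌈9993/673⌉ − ⌈9787/673⌉ = 15 − 15 = 0
n=48: ⌈(49·206+105)/673⌉ − ⌈(48·206+105)/673⌉ = ⌈10199/673⌉ − ⌈9993/673⌉ = 16 − 15 = 1
n=49: ⌈(50·206+105)/673⌉ − ⌈(49·206+105)/673⌉ = ⌈10405/673⌉ − ⌈10199/673⌉ = 16 − 16 = 0
n=50: ⌈(51·206+105)/673⌉ − ⌈(50·206+105)/673⌉ = ⌈10611/673⌉ − ⌈10405/673⌉ = 16 − 16 = 0
n=51: ⌈(52·206+105)/673⌉ − ⌈(51·206+105)/673⌉ = ⌈10817/673⌉ − ⌈10611/673⌉ = 17 − 16 = 1
n=52: ⌈(53·206+105)/673⌉ − ⌈(52·206+105)/673⌉ = ⌈11023/673⌉ − ⌈10817/673⌉ = 17 − 17 = 0
n=53: ⌈(54·206+105)/673⌉ − ⌈(53·206+105)/673⌉ = ⌈11229/673⌉ − ⌈11023/673⌉ = 17 − 17 = 0
n=54: ⌈(55·206+105)/673⌉ − ⌈(54·206+105)/673⌉ = ⌈11435/673⌉ − ⌈11229/673⌉ = 17 − 17 = 0
n=55: ⌈(56·206+105)/673⌉ − ⌈(55·206+105)/673⌉ = ⌈11641/673⌉ − ⌈11435/673⌉ = 18 − 17 = 1
n=56: ⌈(57·206+105)/673⌉ − ⌈(56·206+105)/673⌉ = ⌈11847/673⌉ − ⌈11641/673⌉ = 18 − 18 = 0
n=57: ⌈(58·206+105)/673⌉ − ⌈(57·206+105)/673⌉ = ⌈12053/673⌉ − ⌈11847/673⌉ = 18 − 18 = 0
n=58: ⌈(59·206+105)/673⌉ − ⌈(58·206+105)/673⌉ = ⌈12259/673⌉ − ⌈12053/673⌉ = 19 − 18 = 1
n=59: ⌈(60·206+105)/673⌉ − ⌈(59·206+105)/673⌉ = ⌈12465/673⌉ − ⌈12259/673⌉ = 19 − 19 = 0
n=60: ⌈(61·206+105)/673⌉ − ⌈(60·206+105)/673⌉ = ⌈12671/673⌉ − ⌈12465/673⌉ = 19 − 19 = 0
n=61: ⌈(62·206+105)/673⌉ − ⌈(61·206+105)/673⌉ = ⌈12877/673⌉ − ⌈12671/673⌉ = 20 − 19 = 1
n=62: ⌈(63·206+105)/673⌉ − ⌈(62·206+105)/673⌉ = ⌈13083/673⌉ − ⌈12877/673⌉ = 20 − 20 = 0
n=63: ⌈(64·206+105)/673⌉ − ⌈(63·206+105)/673⌉ = ⌈13289/673⌉ − ⌈13083/673⌉ = 20 − 20 = 0
n=64: ⌈(65·206+105)/673⌉ − ⌈(64·206+105)/673⌉ = ⌈13495/673⌉ − ⌈13289/673⌉ = 21 − 20 = 1
n=65: ⌈(66·206+105)/673⌉ − ⌈(65·206+105)/673⌉ = ⌈13701/673⌉ − ⌈13495/673⌉ = 21 − 21 = 0
n=66: ⌈(67·206+105)/673⌉ − ⌈(66·206+105)/673⌉ = ⌈13907/673⌉ − ⌈13701/673⌉ = 21 − 21 = 0
n=67: ⌈(68·206+105)/673⌉ − ⌈(67·206+105)/673⌉ = ⌈14113/673⌉ − ⌈13907/673⌉ = 21 − 21 = 0

00100010010010010001001001001000100100100100010010010001001001001000


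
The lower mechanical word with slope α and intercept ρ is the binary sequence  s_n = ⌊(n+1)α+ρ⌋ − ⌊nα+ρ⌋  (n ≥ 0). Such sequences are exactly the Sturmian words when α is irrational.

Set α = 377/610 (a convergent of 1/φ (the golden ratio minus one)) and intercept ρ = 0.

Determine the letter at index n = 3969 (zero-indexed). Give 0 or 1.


1

(n+1)α + ρ = (3970·377) / 610 = 1496690/610
nα + ρ     = (3969·377) / 610 = 1496313/610
⌊1496690/610⌋ = 2453,  ⌊1496313/610⌋ = 2452
s_{3969} = 2453 − 2452 = 1


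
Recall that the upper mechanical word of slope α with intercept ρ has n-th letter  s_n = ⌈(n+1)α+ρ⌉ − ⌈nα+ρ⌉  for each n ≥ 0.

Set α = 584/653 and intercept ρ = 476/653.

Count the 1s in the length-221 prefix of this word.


198

#1s = Σ_{n=0}^{220} s_n = Σ_{n=0}^{220} (⌈(n+1)α+ρ⌉ − ⌈nα+ρ⌉)
the sum telescopes: every ⌈nα+ρ⌉ with 0 < n < 221 appears once with + and once with −, leaving ⌈221α+ρ⌉ − ⌈0·α+ρ⌉
221α + ρ = (221·584 + 476) / 653 = 129540/653
ρ = 476/653
⌈129540/653⌉ = 199,  ⌈476/653⌉ = 1
#1s = 199 − 1 = 198


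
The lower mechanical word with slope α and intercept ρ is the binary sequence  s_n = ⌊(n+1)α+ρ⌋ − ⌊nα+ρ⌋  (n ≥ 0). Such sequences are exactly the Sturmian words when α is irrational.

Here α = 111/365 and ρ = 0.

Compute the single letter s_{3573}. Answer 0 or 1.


0

(n+1)α + ρ = (3574·111) / 365 = 396714/365
nα + ρ     = (3573·111) / 365 = 396603/365
⌊396714/365⌋ = 1086,  ⌊396603/365⌋ = 1086
s_{3573} = 1086 − 1086 = 0


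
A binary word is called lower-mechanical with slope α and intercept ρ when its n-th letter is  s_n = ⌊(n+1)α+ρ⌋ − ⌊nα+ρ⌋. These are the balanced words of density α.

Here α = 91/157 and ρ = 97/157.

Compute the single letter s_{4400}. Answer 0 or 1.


(n+1)α + ρ = (4401·91 + 97) / 157 = 400588/157
nα + ρ     = (4400·91 + 97) / 157 = 400497/157
⌊400588/157⌋ = 2551,  ⌊400497/157⌋ = 2550
s_{4400} = 2551 − 2550 = 1

1


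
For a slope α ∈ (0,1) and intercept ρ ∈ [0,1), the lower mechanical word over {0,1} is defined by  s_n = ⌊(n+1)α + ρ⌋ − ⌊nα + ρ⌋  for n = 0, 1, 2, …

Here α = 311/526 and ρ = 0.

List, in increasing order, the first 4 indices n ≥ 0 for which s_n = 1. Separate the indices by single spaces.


n=0: ⌊311/526⌋−⌊0/526⌋ = 0−0 = 0
n=1: ⌊622/526⌋−⌊311/526⌋ = 1−0 = 1  ← one
n=2: ⌊933/526⌋−⌊622/526⌋ = 1−1 = 0
n=3: ⌊1244/526⌋−⌊933/526⌋ = 2−1 = 1  ← one
n=4: ⌊1555/526⌋−⌊1244/526⌋ = 2−2 = 0
n=5: ⌊1866/526⌋−⌊1555/526⌋ = 3−2 = 1  ← one
n=6: ⌊2177/526⌋−⌊1866/526⌋ = 4−3 = 1  ← one
positions of the first 4 ones: 1 3 5 6

1 3 5 6


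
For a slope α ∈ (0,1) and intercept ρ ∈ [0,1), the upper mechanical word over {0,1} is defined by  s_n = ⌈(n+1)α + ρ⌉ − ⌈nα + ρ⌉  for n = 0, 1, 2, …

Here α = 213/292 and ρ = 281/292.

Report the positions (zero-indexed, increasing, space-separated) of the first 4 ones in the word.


0 1 2 4

n=0: ⌈494/292⌉−⌈281/292⌉ = 2−1 = 1  ← one
n=1: ⌈707/292⌉−⌈494/292⌉ = 3−2 = 1  ← one
n=2: ⌈920/292⌉−⌈707/292⌉ = 4−3 = 1  ← one
n=3: ⌈1133/292⌉−⌈920/292⌉ = 4−4 = 0
n=4: ⌈1346/292⌉−⌈1133/292⌉ = 5−4 = 1  ← one
positions of the first 4 ones: 0 1 2 4


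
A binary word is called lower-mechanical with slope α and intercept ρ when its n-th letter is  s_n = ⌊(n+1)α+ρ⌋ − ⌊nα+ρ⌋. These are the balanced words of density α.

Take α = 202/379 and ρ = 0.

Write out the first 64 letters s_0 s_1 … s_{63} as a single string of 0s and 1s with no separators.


0101010101010101101010101010101101010101010101101010101010101101

n=0: ⌊(1·202)/379⌋ − ⌊(0·202)/379⌋ = ⌊202/379⌋ − ⌊0/379⌋ = 0 − 0 = 0
n=1: ⌊(2·202)/379⌋ − ⌊(1·202)/379⌋ = ⌊404/379⌋ − ⌊202/379⌋ = 1 − 0 = 1
n=2: ⌊(3·202)/379⌋ − ⌊(2·202)/379⌋ = ⌊606/379⌋ − ⌊404/379⌋ = 1 − 1 = 0
n=3: ⌊(4·202)/379⌋ − ⌊(3·202)/379⌋ = ⌊808/379⌋ − ⌊606/379⌋ = 2 − 1 = 1
n=4: ⌊(5·202)/379⌋ − ⌊(4·202)/379⌋ = ⌊1010/379⌋ − ⌊808/379⌋ = 2 − 2 = 0
n=5: ⌊(6·202)/379⌋ − ⌊(5·202)/379⌋ = ⌊1212/379⌋ − ⌊1010/379⌋ = 3 − 2 = 1
n=6: ⌊(7·202)/379⌋ − ⌊(6·202)/379⌋ = ⌊1414/379⌋ − ⌊1212/379⌋ = 3 − 3 = 0
n=7: ⌊(8·202)/379⌋ − ⌊(7·202)/379⌋ = ⌊1616/379⌋ − ⌊1414/379⌋ = 4 − 3 = 1
n=8: ⌊(9·202)/379⌋ − ⌊(8·202)/379⌋ = ⌊1818/379⌋ − ⌊1616/379⌋ = 4 − 4 = 0
n=9: ⌊(10·202)/379⌋ − ⌊(9·202)/379⌋ = ⌊2020/379⌋ − ⌊1818/379⌋ = 5 − 4 = 1
n=10: ⌊(11·202)/379⌋ − ⌊(10·202)/379⌋ = ⌊2222/379⌋ − ⌊2020/379⌋ = 5 − 5 = 0
n=11: ⌊(12·202)/379⌋ − ⌊(11·202)/379⌋ = ⌊2424/379⌋ − ⌊2222/379⌋ = 6 − 5 = 1
n=12: ⌊(13·202)/379⌋ − ⌊(12·202)/379⌋ = ⌊2626/379⌋ − ⌊2424/379⌋ = 6 − 6 = 0
n=13: ⌊(14·202)/379⌋ − ⌊(13·202)/379⌋ = ⌊2828/379⌋ − ⌊2626/379⌋ = 7 − 6 = 1
n=14: ⌊(15·202)/379⌋ − ⌊(14·202)/379⌋ = ⌊3030/379⌋ − ⌊2828/379⌋ = 7 − 7 = 0
n=15: ⌊(16·202)/379⌋ − ⌊(15·202)/379⌋ = ⌊3232/379⌋ − ⌊3030/379⌋ = 8 − 7 = 1
n=16: ⌊(17·202)/379⌋ − ⌊(16·202)/379⌋ = ⌊3434/379⌋ − ⌊3232/379⌋ = 9 − 8 = 1
n=17: ⌊(18·202)/379⌋ − ⌊(17·202)/379⌋ = ⌊3636/379⌋ − ⌊3434/379⌋ = 9 − 9 = 0
n=18: ⌊(19·202)/379⌋ − ⌊(18·202)/379⌋ = ⌊3838/379⌋ − ⌊3636/379⌋ = 10 − 9 = 1
n=19: ⌊(20·202)/379⌋ − ⌊(19·202)/379⌋ = ⌊4040/379⌋ − ⌊3838/379⌋ = 10 − 10 = 0
n=20: ⌊(21·202)/379⌋ − ⌊(20·202)/379⌋ = ⌊4242/379⌋ − ⌊4040/379⌋ = 11 − 10 = 1
n=21: ⌊(22·202)/379⌋ − ⌊(21·202)/379⌋ = ⌊4444/379⌋ − ⌊4242/379⌋ = 11 − 11 = 0
n=22: ⌊(23·202)/379⌋ − ⌊(22·202)/379⌋ = ⌊4646/379⌋ − ⌊4444/379⌋ = 12 − 11 = 1
n=23: ⌊(24·202)/379⌋ − ⌊(23·202)/379⌋ = ⌊4848/379⌋ − ⌊4646/379⌋ = 12 − 12 = 0
n=24: ⌊(25·202)/379⌋ − ⌊(24·202)/379⌋ = ⌊5050/379⌋ − ⌊4848/379⌋ = 13 − 12 = 1
n=25: ⌊(26·202)/379⌋ − ⌊(25·202)/379⌋ = ⌊5252/379⌋ − ⌊5050/379⌋ = 13 − 13 = 0
n=26: ⌊(27·202)/379⌋ − ⌊(26·202)/379⌋ = ⌊5454/379⌋ − ⌊5252/379⌋ = 14 − 13 = 1
n=27: ⌊(28·202)/379⌋ − ⌊(27·202)/379⌋ = ⌊5656/379⌋ − ⌊5454/379⌋ = 14 − 14 = 0
n=28: ⌊(29·202)/379⌋ − ⌊(28·202)/379⌋ = ⌊5858/379⌋ − ⌊5656/379⌋ = 15 − 14 = 1
n=29: ⌊(30·202)/379⌋ − ⌊(29·202)/379⌋ = ⌊6060/379⌋ − ⌊5858/379⌋ = 15 − 15 = 0
n=30: ⌊(31·202)/379⌋ − ⌊(30·202)/379⌋ = ⌊6262/379⌋ − ⌊6060/379⌋ = 16 − 15 = 1
n=31: ⌊(32·202)/379⌋ − ⌊(31·202)/379⌋ = ⌊6464/379⌋ − ⌊6262/379⌋ = 17 − 16 = 1
n=32: ⌊(33·202)/379⌋ − ⌊(32·202)/379⌋ = ⌊6666/379⌋ − ⌊6464/379⌋ = 17 − 17 = 0
n=33: ⌊(34·202)/379⌋ − ⌊(33·202)/379⌋ = ⌊6868/379⌋ − ⌊6666/379⌋ = 18 − 17 = 1
n=34: ⌊(35·202)/379⌋ − ⌊(34·202)/379⌋ = ⌊7070/379⌋ − ⌊6868/379⌋ = 18 − 18 = 0
n=35: ⌊(36·202)/379⌋ − ⌊(35·202)/379⌋ = ⌊7272/379⌋ − ⌊7070/379⌋ = 19 − 18 = 1
n=36: ⌊(37·202)/379⌋ − ⌊(36·202)/379⌋ = ⌊7474/379⌋ − ⌊7272/379⌋ = 19 − 19 = 0
n=37: ⌊(38·202)/379⌋ − ⌊(37·202)/379⌋ = ⌊7676/379⌋ − ⌊7474/379⌋ = 20 − 19 = 1
n=38: ⌊(39·202)/379⌋ − ⌊(38·202)/379⌋ = ⌊7878/379⌋ − ⌊7676/379⌋ = 20 − 20 = 0
n=39: ⌊(40·202)/379⌋ − ⌊(39·202)/379⌋ = ⌊8080/379⌋ − ⌊7878/379⌋ = 21 − 20 = 1
n=40: ⌊(41·202)/379⌋ − ⌊(40·202)/379⌋ = ⌊8282/379⌋ − ⌊8080/379⌋ = 21 − 21 = 0
n=41: ⌊(42·202)/379⌋ − ⌊(41·202)/379⌋ = ⌊8484/379⌋ − ⌊8282/379⌋ = 22 − 21 = 1
n=42: ⌊(43·202)/379⌋ − ⌊(42·202)/379⌋ = ⌊8686/379⌋ − ⌊8484/379⌋ = 22 − 22 = 0
n=43: ⌊(44·202)/379⌋ − ⌊(43·202)/379⌋ = ⌊8888/379⌋ − ⌊8686/379⌋ = 23 − 22 = 1
n=44: ⌊(45·202)/379⌋ − ⌊(44·202)/379⌋ = ⌊9090/379⌋ − ⌊8888/379⌋ = 23 − 23 = 0
n=45: ⌊(46·202)/379⌋ − ⌊(45·202)/379⌋ = ⌊9292/379⌋ − ⌊9090/379⌋ = 24 − 23 = 1
n=46: ⌊(47·202)/379⌋ − ⌊(46·202)/379⌋ = ⌊9494/379⌋ − ⌊9292/379⌋ = 25 − 24 = 1
n=47: ⌊(48·202)/379⌋ − ⌊(47·202)/379⌋ = ⌊9696/379⌋ − ⌊9494/379⌋ = 25 − 25 = 0
n=48: ⌊(49·202)/379⌋ − ⌊(48·202)/379⌋ = ⌊9898/379⌋ − ⌊9696/379⌋ = 26 − 25 = 1
n=49: ⌊(50·202)/379⌋ − ⌊(49·202)/379⌋ = ⌊10100/379⌋ − ⌊9898/379⌋ = 26 − 26 = 0
n=50: ⌊(51·202)/379⌋ − ⌊(50·202)/379⌋ = ⌊10302/379⌋ − ⌊10100/379⌋ = 27 − 26 = 1
n=51: ⌊(52·202)/379⌋ − ⌊(51·202)/379⌋ = ⌊10504/379⌋ − ⌊10302/379⌋ = 27 − 27 = 0
n=52: ⌊(53·202)/379⌋ − ⌊(52·202)/379⌋ = ⌊10706/379⌋ − ⌊10504/379⌋ = 28 − 27 = 1
n=53: ⌊(54·202)/379⌋ − ⌊(53·202)/379⌋ = ⌊10908/379⌋ − ⌊10706/379⌋ = 28 − 28 = 0
n=54: ⌊(55·202)/379⌋ − ⌊(54·202)/379⌋ = ⌊11110/379⌋ − ⌊10908/379⌋ = 29 − 28 = 1
n=55: ⌊(56·202)/379⌋ − ⌊(55·202)/379⌋ = ⌊11312/379⌋ − ⌊11110/379⌋ = 29 − 29 = 0
n=56: ⌊(57·202)/379⌋ − ⌊(56·202)/379⌋ = ⌊11514/379⌋ − ⌊11312/379⌋ = 30 − 29 = 1
n=57: ⌊(58·202)/379⌋ − ⌊(57·202)/379⌋ = ⌊11716/379⌋ − ⌊11514/379⌋ = 30 − 30 = 0
n=58: ⌊(59·202)/379⌋ − ⌊(58·202)/379⌋ = ⌊11918/379⌋ − ⌊11716/379⌋ = 31 − 30 = 1
n=59: ⌊(60·202)/379⌋ − ⌊(59·202)/379⌋ = ⌊12120/379⌋ − ⌊11918/379⌋ = 31 − 31 = 0
n=60: ⌊(61·202)/379⌋ − ⌊(60·202)/379⌋ = ⌊12322/379⌋ − ⌊12120/379⌋ = 32 − 31 = 1
n=61: ⌊(62·202)/379⌋ − ⌊(61·202)/379⌋ = ⌊12524/379⌋ − ⌊12322/379⌋ = 33 − 32 = 1
n=62: ⌊(63·202)/379⌋ − ⌊(62·202)/379⌋ = ⌊12726/379⌋ − ⌊12524/379⌋ = 33 − 33 = 0
n=63: ⌊(64·202)/379⌋ − ⌊(63·202)/379⌋ = ⌊12928/379⌋ − ⌊12726/379⌋ = 34 − 33 = 1


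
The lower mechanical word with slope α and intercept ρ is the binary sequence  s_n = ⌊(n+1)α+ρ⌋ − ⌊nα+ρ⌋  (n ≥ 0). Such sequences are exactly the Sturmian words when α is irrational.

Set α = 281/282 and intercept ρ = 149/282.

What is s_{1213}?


(n+1)α + ρ = (1214·281 + 149) / 282 = 341283/282
nα + ρ     = (1213·281 + 149) / 282 = 341002/282
⌊341283/282⌋ = 1210,  ⌊341002/282⌋ = 1209
s_{1213} = 1210 − 1209 = 1

1


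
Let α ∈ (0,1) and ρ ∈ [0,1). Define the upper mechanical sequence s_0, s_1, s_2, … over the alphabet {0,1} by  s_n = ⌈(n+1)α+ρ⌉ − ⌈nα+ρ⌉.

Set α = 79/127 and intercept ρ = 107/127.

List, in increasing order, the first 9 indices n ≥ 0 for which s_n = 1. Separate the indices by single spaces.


0 1 3 5 6 8 9 11 13

n=0: ⌈186/127⌉−⌈107/127⌉ = 2−1 = 1  ← one
n=1: ⌈265/127⌉−⌈186/127⌉ = 3−2 = 1  ← one
n=2: ⌈344/127⌉−⌈265/127⌉ = 3−3 = 0
n=3: ⌈423/127⌉−⌈344/127⌉ = 4−3 = 1  ← one
n=4: ⌈502/127⌉−⌈423/127⌉ = 4−4 = 0
n=5: ⌈581/127⌉−⌈502/127⌉ = 5−4 = 1  ← one
n=6: ⌈660/127⌉−⌈581/127⌉ = 6−5 = 1  ← one
n=7: ⌈739/127⌉−⌈660/127⌉ = 6−6 = 0
n=8: ⌈818/127⌉−⌈739/127⌉ = 7−6 = 1  ← one
n=9: ⌈897/127⌉−⌈818/127⌉ = 8−7 = 1  ← one
n=10: ⌈976/127⌉−⌈897/127⌉ = 8−8 = 0
n=11: ⌈1055/127⌉−⌈976/127⌉ = 9−8 = 1  ← one
n=12: ⌈1134/127⌉−⌈1055/127⌉ = 9−9 = 0
n=13: ⌈1213/127⌉−⌈1134/127⌉ = 10−9 = 1  ← one
positions of the first 9 ones: 0 1 3 5 6 8 9 11 13


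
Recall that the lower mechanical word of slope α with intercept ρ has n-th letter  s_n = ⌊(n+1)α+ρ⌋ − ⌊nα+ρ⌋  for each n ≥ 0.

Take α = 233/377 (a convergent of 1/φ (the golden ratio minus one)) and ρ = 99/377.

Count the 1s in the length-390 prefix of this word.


241

#1s = Σ_{n=0}^{389} s_n = Σ_{n=0}^{389} (⌊(n+1)α+ρ⌋ − ⌊nα+ρ⌋)
the sum telescopes: every ⌊nα+ρ⌋ with 0 < n < 390 appears once with + and once with −, leaving ⌊390α+ρ⌋ − ⌊0·α+ρ⌋
390α + ρ = (390·233 + 99) / 377 = 90969/377
ρ = 99/377
⌊90969/377⌋ = 241,  ⌊99/377⌋ = 0
#1s = 241 − 0 = 241


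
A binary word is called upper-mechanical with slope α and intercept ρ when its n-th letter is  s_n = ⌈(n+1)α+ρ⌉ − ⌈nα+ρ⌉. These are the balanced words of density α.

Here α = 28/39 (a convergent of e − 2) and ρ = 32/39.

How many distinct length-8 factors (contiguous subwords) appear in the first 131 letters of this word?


t_n = ⌈(n·28+32)/39⌉ for n = 0 … 131:
  n=0…9: ⌈32/39⌉=1 ⌈60/39⌉=2 ⌈88/39⌉=3 ⌈116/39⌉=3 ⌈144/39⌉=4 ⌈172/39⌉=5 ⌈200/39⌉=6 ⌈228/39⌉=6 ⌈256/39⌉=7 ⌈284/39⌉=8
  n=10…19: ⌈312/39⌉=8 ⌈340/39⌉=9 ⌈368/39⌉=10 ⌈396/39⌉=11 ⌈424/39⌉=11 ⌈452/39⌉=12 ⌈480/39⌉=13 ⌈508/39⌉=14 ⌈536/39⌉=14 ⌈564/39⌉=15
  n=20…29: ⌈592/39⌉=16 ⌈620/39⌉=16 ⌈648/39⌉=17 ⌈676/39⌉=18 ⌈704/39⌉=19 ⌈732/39⌉=19 ⌈760/39⌉=20 ⌈788/39⌉=21 ⌈816/39⌉=21 ⌈844/39⌉=22
  n=30…39: ⌈872/39⌉=23 ⌈900/39⌉=24 ⌈928/39⌉=24 ⌈956/39⌉=25 ⌈984/39⌉=26 ⌈1012/39⌉=26 ⌈1040/39⌉=27 ⌈1068/39⌉=28 ⌈1096/39⌉=29 ⌈1124/39⌉=29
  n=40…49: ⌈1152/39⌉=30 ⌈1180/39⌉=31 ⌈1208/39⌉=31 ⌈1236/39⌉=32 ⌈1264/39⌉=33 ⌈1292/39⌉=34 ⌈1320/39⌉=34 ⌈1348/39⌉=35 ⌈1376/39⌉=36 ⌈1404/39⌉=36
  n=50…59: ⌈1432/39⌉=37 ⌈1460/39⌉=38 ⌈1488/39⌉=39 ⌈1516/39⌉=39 ⌈1544/39⌉=40 ⌈1572/39⌉=41 ⌈1600/39⌉=42 ⌈1628/39⌉=42 ⌈1656/39⌉=43 ⌈1684/39⌉=44
  n=60…69: ⌈1712/39⌉=44 ⌈1740/39⌉=45 ⌈1768/39⌉=46 ⌈1796/39⌉=47 ⌈1824/39⌉=47 ⌈1852/39⌉=48 ⌈1880/39⌉=49 ⌈1908/39⌉=49 ⌈1936/39⌉=50 ⌈1964/39⌉=51
  n=70…79: ⌈1992/39⌉=52 ⌈2020/39⌉=52 ⌈2048/39⌉=53 ⌈2076/39⌉=54 ⌈2104/39⌉=54 ⌈2132/39⌉=55 ⌈2160/39⌉=56 ⌈2188/39⌉=57 ⌈2216/39⌉=57 ⌈2244/39⌉=58
  n=80…89: ⌈2272/39⌉=59 ⌈2300/39⌉=59 ⌈2328/39⌉=60 ⌈2356/39⌉=61 ⌈2384/39⌉=62 ⌈2412/39⌉=62 ⌈2440/39⌉=63 ⌈2468/39⌉=64 ⌈2496/39⌉=64 ⌈2524/39⌉=65
  n=90…99: ⌈2552/39⌉=66 ⌈2580/39⌉=67 ⌈2608/39⌉=67 ⌈2636/39⌉=68 ⌈2664/39⌉=69 ⌈2692/39⌉=70 ⌈2720/39⌉=70 ⌈2748/39⌉=71 ⌈2776/39⌉=72 ⌈2804/39⌉=72
  n=100…109: ⌈2832/39⌉=73 ⌈2860/39⌉=74 ⌈2888/39⌉=75 ⌈2916/39⌉=75 ⌈2944/39⌉=76 ⌈2972/39⌉=77 ⌈3000/39⌉=77 ⌈3028/39⌉=78 ⌈3056/39⌉=79 ⌈3084/39⌉=80
  n=110…119: ⌈3112/39⌉=80 ⌈3140/39⌉=81 ⌈3168/39⌉=82 ⌈3196/39⌉=82 ⌈3224/39⌉=83 ⌈3252/39⌉=84 ⌈3280/39⌉=85 ⌈3308/39⌉=85 ⌈3336/39⌉=86 ⌈3364/39⌉=87
  n=120…129: ⌈3392/39⌉=87 ⌈3420/39⌉=88 ⌈3448/39⌉=89 ⌈3476/39⌉=90 ⌈3504/39⌉=90 ⌈3532/39⌉=91 ⌈3560/39⌉=92 ⌈3588/39⌉=92 ⌈3616/39⌉=93 ⌈3644/39⌉=94
  n=130…131: ⌈3672/39⌉=95 ⌈3700/39⌉=95
s_n = t_(n+1) − t_n for n = 0 … 130 gives
prefix = 11011101101110111011011101101110110111011011101101110111011011101101110110111011011101101110111011011101101110110111011011101101110
slide a length-8 window over [0..7] … [123..130] (124 windows); first occurrence of each distinct factor:
  [  0..  7] 11011101
  [  1..  8] 10111011
  [  2..  9] 01110110
  [  3.. 10] 11101101
  [  4.. 11] 11011011
  [  5.. 12] 10110111
  [  6.. 13] 01101110
  [  9.. 16] 01110111
  [ 10.. 17] 11101110
  (the other 115 windows repeat one of these)
distinct factors: {01101110, 01110110, 01110111, 10110111, 10111011, 11011011, 11011101, 11101101, 11101110}
count = 9  (Sturmian bound for length 8 is 9)

9


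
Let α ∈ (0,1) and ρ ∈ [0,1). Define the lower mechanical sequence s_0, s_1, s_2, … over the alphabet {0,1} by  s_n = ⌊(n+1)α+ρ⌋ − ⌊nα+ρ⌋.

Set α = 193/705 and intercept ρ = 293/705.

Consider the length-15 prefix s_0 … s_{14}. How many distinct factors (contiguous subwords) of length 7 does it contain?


7

t_n = ⌊(n·193+293)/705⌋ for n = 0 … 15:
  n=0…9: ⌊293/705⌋=0 ⌊486/705⌋=0 ⌊679/705⌋=0 ⌊872/705⌋=1 ⌊1065/705⌋=1 ⌊1258/705⌋=1 ⌊1451/705⌋=2 ⌊1644/705⌋=2 ⌊1837/705⌋=2 ⌊2030/705⌋=2
  n=10…15: ⌊2223/705⌋=3 ⌊2416/705⌋=3 ⌊2609/705⌋=3 ⌊2802/705⌋=3 ⌊2995/705⌋=4 ⌊3188/705⌋=4
s_n = t_(n+1) − t_n for n = 0 … 14 gives
prefix = 001001000100010
slide a length-7 window over [0..6] … [8..14] (9 windows); first occurrence of each distinct factor:
  [  0..  6] 0010010
  [  1..  7] 0100100
  [  2..  8] 1001000
  [  3..  9] 0010001
  [  4.. 10] 0100010
  [  5.. 11] 1000100
  [  6.. 12] 0001000
  (the other 2 windows repeat one of these)
distinct factors: {0001000, 0010001, 0010010, 0100010, 0100100, 1000100, 1001000}
count = 7  (Sturmian bound for length 7 is 8)


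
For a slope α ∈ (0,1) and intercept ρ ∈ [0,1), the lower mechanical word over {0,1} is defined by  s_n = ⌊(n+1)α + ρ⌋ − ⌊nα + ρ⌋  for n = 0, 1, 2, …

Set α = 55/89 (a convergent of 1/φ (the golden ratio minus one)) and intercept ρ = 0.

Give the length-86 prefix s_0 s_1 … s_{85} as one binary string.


n=0: ⌊(1·55)/89⌋ − ⌊(0·55)/89⌋ = ⌊55/89⌋ − ⌊0/89⌋ = 0 − 0 = 0
n=1: ⌊(2·55)/89⌋ − ⌊(1·55)/89⌋ = ⌊110/89⌋ − ⌊55/89⌋ = 1 − 0 = 1
n=2: ⌊(3·55)/89⌋ − ⌊(2·55)/89⌋ = ⌊165/89⌋ − ⌊110/89⌋ = 1 − 1 = 0
n=3: ⌊(4·55)/89⌋ − ⌊(3·55)/89⌋ = ⌊220/89⌋ − ⌊165/89⌋ = 2 − 1 = 1
n=4: ⌊(5·55)/89⌋ − ⌊(4·55)/89⌋ = ⌊275/89⌋ − ⌊220/89⌋ = 3 − 2 = 1
n=5: ⌊(6·55)/89⌋ − ⌊(5·55)/89⌋ = ⌊330/89⌋ − ⌊275/89⌋ = 3 − 3 = 0
n=6: ⌊(7·55)/89⌋ − ⌊(6·55)/89⌋ = ⌊385/89⌋ − ⌊330/89⌋ = 4 − 3 = 1
n=7: ⌊(8·55)/89⌋ − ⌊(7·55)/89⌋ = ⌊440/89⌋ − ⌊385/89⌋ = 4 − 4 = 0
n=8: ⌊(9·55)/89⌋ − ⌊(8·55)/89⌋ = ⌊495/89⌋ − ⌊440/89⌋ = 5 − 4 = 1
n=9: ⌊(10·55)/89⌋ − ⌊(9·55)/89⌋ = ⌊550/89⌋ − ⌊495/89⌋ = 6 − 5 = 1
n=10: ⌊(11·55)/89⌋ − ⌊(10·55)/89⌋ = ⌊605/89⌋ − ⌊550/89⌋ = 6 − 6 = 0
n=11: ⌊(12·55)/89⌋ − ⌊(11·55)/89⌋ = ⌊660/89⌋ − ⌊605/89⌋ = 7 − 6 = 1
n=12: ⌊(13·55)/89⌋ − ⌊(12·55)/89⌋ = ⌊715/89⌋ − ⌊660/89⌋ = 8 − 7 = 1
n=13: ⌊(14·55)/89⌋ − ⌊(13·55)/89⌋ = ⌊770/89⌋ − ⌊715/89⌋ = 8 − 8 = 0
n=14: ⌊(15·55)/89⌋ − ⌊(14·55)/89⌋ = ⌊825/89⌋ − ⌊770/89⌋ = 9 − 8 = 1
n=15: ⌊(16·55)/89⌋ − ⌊(15·55)/89⌋ = ⌊880/89⌋ − ⌊825/89⌋ = 9 − 9 = 0
n=16: ⌊(17·55)/89⌋ − ⌊(16·55)/89⌋ = ⌊935/89⌋ − ⌊880/89⌋ = 10 − 9 = 1
n=17: ⌊(18·55)/89⌋ − ⌊(17·55)/89⌋ = ⌊990/89⌋ − ⌊935/89⌋ = 11 − 10 = 1
n=18: ⌊(19·55)/89⌋ − ⌊(18·55)/89⌋ = ⌊1045/89⌋ − ⌊990/89⌋ = 11 − 11 = 0
n=19: ⌊(20·55)/89⌋ − ⌊(19·55)/89⌋ = ⌊1100/89⌋ − ⌊1045/89⌋ = 12 − 11 = 1
n=20: ⌊(21·55)/89⌋ − ⌊(20·55)/89⌋ = ⌊1155/89⌋ − ⌊1100/89⌋ = 12 − 12 = 0
n=21: ⌊(22·55)/89⌋ − ⌊(21·55)/89⌋ = ⌊1210/89⌋ − ⌊1155/89⌋ = 13 − 12 = 1
n=22: ⌊(23·55)/89⌋ − ⌊(22·55)/89⌋ = ⌊1265/89⌋ − ⌊1210/89⌋ = 14 − 13 = 1
n=23: ⌊(24·55)/89⌋ − ⌊(23·55)/89⌋ = ⌊1320/89⌋ − ⌊1265/89⌋ = 14 − 14 = 0
n=24: ⌊(25·55)/89⌋ − ⌊(24·55)/89⌋ = ⌊1375/89⌋ − ⌊1320/89⌋ = 15 − 14 = 1
n=25: ⌊(26·55)/89⌋ − ⌊(25·55)/89⌋ = ⌊1430/89⌋ − ⌊1375/89⌋ = 16 − 15 = 1
n=26: ⌊(27·55)/89⌋ − ⌊(26·55)/89⌋ = ⌊1485/89⌋ − ⌊1430/89⌋ = 16 − 16 = 0
n=27: ⌊(28·55)/89⌋ − ⌊(27·55)/89⌋ = ⌊1540/89⌋ − ⌊1485/89⌋ = 17 − 16 = 1
n=28: ⌊(29·55)/89⌋ − ⌊(28·55)/89⌋ = ⌊1595/89⌋ − ⌊1540/89⌋ = 17 − 17 = 0
n=29: ⌊(30·55)/89⌋ − ⌊(29·55)/89⌋ = ⌊1650/89⌋ − ⌊1595/89⌋ = 18 − 17 = 1
n=30: ⌊(31·55)/89⌋ − ⌊(30·55)/89⌋ = ⌊1705/89⌋ − ⌊1650/89⌋ = 19 − 18 = 1
n=31: ⌊(32·55)/89⌋ − ⌊(31·55)/89⌋ = ⌊1760/89⌋ − ⌊1705/89⌋ = 19 − 19 = 0
n=32: ⌊(33·55)/89⌋ − ⌊(32·55)/89⌋ = ⌊1815/89⌋ − ⌊1760/89⌋ = 20 − 19 = 1
n=33: ⌊(34·55)/89⌋ − ⌊(33·55)/89⌋ = ⌊1870/89⌋ − ⌊1815/89⌋ = 21 − 20 = 1
n=34: ⌊(35·55)/89⌋ − ⌊(34·55)/89⌋ = ⌊1925/89⌋ − ⌊1870/89⌋ = 21 − 21 = 0
n=35: ⌊(36·55)/89⌋ − ⌊(35·55)/89⌋ = ⌊1980/89⌋ − ⌊1925/89⌋ = 22 − 21 = 1
n=36: ⌊(37·55)/89⌋ − ⌊(36·55)/89⌋ = ⌊2035/89⌋ − ⌊1980/89⌋ = 22 − 22 = 0
n=37: ⌊(38·55)/89⌋ − ⌊(37·55)/89⌋ = ⌊2090/89⌋ − ⌊2035/89⌋ = 23 − 22 = 1
n=38: ⌊(39·55)/89⌋ − ⌊(38·55)/89⌋ = ⌊2145/89⌋ − ⌊2090/89⌋ = 24 − 23 = 1
n=39: ⌊(40·55)/89⌋ − ⌊(39·55)/89⌋ = ⌊2200/89⌋ − ⌊2145/89⌋ = 24 − 24 = 0
n=40: ⌊(41·55)/89⌋ − ⌊(40·55)/89⌋ = ⌊2255/89⌋ − ⌊2200/89⌋ = 25 − 24 = 1
n=41: ⌊(42·55)/89⌋ − ⌊(41·55)/89⌋ = ⌊2310/89⌋ − ⌊2255/89⌋ = 25 − 25 = 0
n=42: ⌊(43·55)/89⌋ − ⌊(42·55)/89⌋ = ⌊2365/89⌋ − ⌊2310/89⌋ = 26 − 25 = 1
n=43: ⌊(44·55)/89⌋ − ⌊(43·55)/89⌋ = ⌊2420/89⌋ − ⌊2365/89⌋ = 27 − 26 = 1
n=44: ⌊(45·55)/89⌋ − ⌊(44·55)/89⌋ = ⌊2475/89⌋ − ⌊2420/89⌋ = 27 − 27 = 0
n=45: ⌊(46·55)/89⌋ − ⌊(45·55)/89⌋ = ⌊2530/89⌋ − ⌊2475/89⌋ = 28 − 27 = 1
n=46: ⌊(47·55)/89⌋ − ⌊(46·55)/89⌋ = ⌊2585/89⌋ − ⌊2530/89⌋ = 29 − 28 = 1
n=47: ⌊(48·55)/89⌋ − ⌊(47·55)/89⌋ = ⌊2640/89⌋ − ⌊2585/89⌋ = 29 − 29 = 0
n=48: ⌊(49·55)/89⌋ − ⌊(48·55)/89⌋ = ⌊2695/89⌋ − ⌊2640/89⌋ = 30 − 29 = 1
n=49: ⌊(50·55)/89⌋ − ⌊(49·55)/89⌋ = ⌊2750/89⌋ − ⌊2695/89⌋ = 30 − 30 = 0
n=50: ⌊(51·55)/89⌋ − ⌊(50·55)/89⌋ = ⌊2805/89⌋ − ⌊2750/89⌋ = 31 − 30 = 1
n=51: ⌊(52·55)/89⌋ − ⌊(51·55)/89⌋ = ⌊2860/89⌋ − ⌊2805/89⌋ = 32 − 31 = 1
n=52: ⌊(53·55)/89⌋ − ⌊(52·55)/89⌋ = ⌊2915/89⌋ − ⌊2860/89⌋ = 32 − 32 = 0
n=53: ⌊(54·55)/89⌋ − ⌊(53·55)/89⌋ = ⌊2970/89⌋ − ⌊2915/89⌋ = 33 − 32 = 1
n=54: ⌊(55·55)/89⌋ − ⌊(54·55)/89⌋ = ⌊3025/89⌋ − ⌊2970/89⌋ = 33 − 33 = 0
n=55: ⌊(56·55)/89⌋ − ⌊(55·55)/89⌋ = ⌊3080/89⌋ − ⌊3025/89⌋ = 34 − 33 = 1
n=56: ⌊(57·55)/89⌋ − ⌊(56·55)/89⌋ = ⌊3135/89⌋ − ⌊3080/89⌋ = 35 − 34 = 1
n=57: ⌊(58·55)/89⌋ − ⌊(57·55)/89⌋ = ⌊3190/89⌋ − ⌊3135/89⌋ = 35 − 35 = 0
n=58: ⌊(59·55)/89⌋ − ⌊(58·55)/89⌋ = ⌊3245/89⌋ − ⌊3190/89⌋ = 36 − 35 = 1
n=59: ⌊(60·55)/89⌋ − ⌊(59·55)/89⌋ = ⌊3300/89⌋ − ⌊3245/89⌋ = 37 − 36 = 1
n=60: ⌊(61·55)/89⌋ − ⌊(60·55)/89⌋ = ⌊3355/89⌋ − ⌊3300/89⌋ = 37 − 37 = 0
n=61: ⌊(62·55)/89⌋ − ⌊(61·55)/89⌋ = ⌊3410/89⌋ − ⌊3355/89⌋ = 38 − 37 = 1
n=62: ⌊(63·55)/89⌋ − ⌊(62·55)/89⌋ = ⌊3465/89⌋ − ⌊3410/89⌋ = 38 − 38 = 0
n=63: ⌊(64·55)/89⌋ − ⌊(63·55)/89⌋ = ⌊3520/89⌋ − ⌊3465/89⌋ = 39 − 38 = 1
n=64: ⌊(65·55)/89⌋ − ⌊(64·55)/89⌋ = ⌊3575/89⌋ − ⌊3520/89⌋ = 40 − 39 = 1
n=65: ⌊(66·55)/89⌋ − ⌊(65·55)/89⌋ = ⌊3630/89⌋ − ⌊3575/89⌋ = 40 − 40 = 0
n=66: ⌊(67·55)/89⌋ − ⌊(66·55)/89⌋ = ⌊3685/89⌋ − ⌊3630/89⌋ = 41 − 40 = 1
n=67: ⌊(68·55)/89⌋ − ⌊(67·55)/89⌋ = ⌊3740/89⌋ − ⌊3685/89⌋ = 42 − 41 = 1
n=68: ⌊(69·55)/89⌋ − ⌊(68·55)/89⌋ = ⌊3795/89⌋ − ⌊3740/89⌋ = 42 − 42 = 0
n=69: ⌊(70·55)/89⌋ − ⌊(69·55)/89⌋ = ⌊3850/89⌋ − ⌊3795/89⌋ = 43 − 42 = 1
n=70: ⌊(71·55)/89⌋ − ⌊(70·55)/89⌋ = ⌊3905/89⌋ − ⌊3850/89⌋ = 43 − 43 = 0
n=71: ⌊(72·55)/89⌋ − ⌊(71·55)/89⌋ = ⌊3960/89⌋ − ⌊3905/89⌋ = 44 − 43 = 1
n=72: ⌊(73·55)/89⌋ − ⌊(72·55)/89⌋ = ⌊4015/89⌋ − ⌊3960/89⌋ = 45 − 44 = 1
n=73: ⌊(74·55)/89⌋ − ⌊(73·55)/89⌋ = ⌊4070/89⌋ − ⌊4015/89⌋ = 45 − 45 = 0
n=74: ⌊(75·55)/89⌋ − ⌊(74·55)/89⌋ = ⌊4125/89⌋ − ⌊4070/89⌋ = 46 − 45 = 1
n=75: ⌊(76·55)/89⌋ − ⌊(75·55)/89⌋ = ⌊4180/89⌋ − ⌊4125/89⌋ = 46 − 46 = 0
n=76: ⌊(77·55)/89⌋ − ⌊(76·55)/89⌋ = ⌊4235/89⌋ − ⌊4180/89⌋ = 47 − 46 = 1
n=77: ⌊(78·55)/89⌋ − ⌊(77·55)/89⌋ = ⌊4290/89⌋ − ⌊4235/89⌋ = 48 − 47 = 1
n=78: ⌊(79·55)/89⌋ − ⌊(78·55)/89⌋ = ⌊4345/89⌋ − ⌊4290/89⌋ = 48 − 48 = 0
n=79: ⌊(80·55)/89⌋ − ⌊(79·55)/89⌋ = ⌊4400/89⌋ − ⌊4345/89⌋ = 49 − 48 = 1
n=80: ⌊(81·55)/89⌋ − ⌊(80·55)/89⌋ = ⌊4455/89⌋ − ⌊4400/89⌋ = 50 − 49 = 1
n=81: ⌊(82·55)/89⌋ − ⌊(81·55)/89⌋ = ⌊4510/89⌋ − ⌊4455/89⌋ = 50 − 50 = 0
n=82: ⌊(83·55)/89⌋ − ⌊(82·55)/89⌋ = ⌊4565/89⌋ − ⌊4510/89⌋ = 51 − 50 = 1
n=83: ⌊(84·55)/89⌋ − ⌊(83·55)/89⌋ = ⌊4620/89⌋ − ⌊4565/89⌋ = 51 − 51 = 0
n=84: ⌊(85·55)/89⌋ − ⌊(84·55)/89⌋ = ⌊4675/89⌋ − ⌊4620/89⌋ = 52 − 51 = 1
n=85: ⌊(86·55)/89⌋ − ⌊(85·55)/89⌋ = ⌊4730/89⌋ − ⌊4675/89⌋ = 53 − 52 = 1

01011010110110101101011011010110110101101011011010110101101101011011010110101101101011


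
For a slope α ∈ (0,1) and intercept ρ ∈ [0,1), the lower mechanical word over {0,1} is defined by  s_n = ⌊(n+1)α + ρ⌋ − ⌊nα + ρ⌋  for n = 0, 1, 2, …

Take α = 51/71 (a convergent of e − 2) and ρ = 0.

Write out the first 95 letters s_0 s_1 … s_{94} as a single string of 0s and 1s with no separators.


n=0: ⌊(1·51)/71⌋ − ⌊(0·51)/71⌋ = ⌊51/71⌋ − ⌊0/71⌋ = 0 − 0 = 0
n=1: ⌊(2·51)/71⌋ − ⌊(1·51)/71⌋ = ⌊102/71⌋ − ⌊51/71⌋ = 1 − 0 = 1
n=2: ⌊(3·51)/71⌋ − ⌊(2·51)/71⌋ = ⌊153/71⌋ − ⌊102/71⌋ = 2 − 1 = 1
n=3: ⌊(4·51)/71⌋ − ⌊(3·51)/71⌋ = ⌊204/71⌋ − ⌊153/71⌋ = 2 − 2 = 0
n=4: ⌊(5·51)/71⌋ − ⌊(4·51)/71⌋ = ⌊255/71⌋ − ⌊204/71⌋ = 3 − 2 = 1
n=5: ⌊(6·51)/71⌋ − ⌊(5·51)/71⌋ = ⌊306/71⌋ − ⌊255/71⌋ = 4 − 3 = 1
n=6: ⌊(7·51)/71⌋ − ⌊(6·51)/71⌋ = ⌊357/71⌋ − ⌊306/71⌋ = 5 − 4 = 1
n=7: ⌊(8·51)/71⌋ − ⌊(7·51)/71⌋ = ⌊408/71⌋ − ⌊357/71⌋ = 5 − 5 = 0
n=8: ⌊(9·51)/71⌋ − ⌊(8·51)/71⌋ = ⌊459/71⌋ − ⌊408/71⌋ = 6 − 5 = 1
n=9: ⌊(10·51)/71⌋ − ⌊(9·51)/71⌋ = ⌊510/71⌋ − ⌊459/71⌋ = 7 − 6 = 1
n=10: ⌊(11·51)/71⌋ − ⌊(10·51)/71⌋ = ⌊561/71⌋ − ⌊510/71⌋ = 7 − 7 = 0
n=11: ⌊(12·51)/71⌋ − ⌊(11·51)/71⌋ = ⌊612/71⌋ − ⌊561/71⌋ = 8 − 7 = 1
n=12: ⌊(13·51)/71⌋ − ⌊(12·51)/71⌋ = ⌊663/71⌋ − ⌊612/71⌋ = 9 − 8 = 1
n=13: ⌊(14·51)/71⌋ − ⌊(13·51)/71⌋ = ⌊714/71⌋ − ⌊663/71⌋ = 10 − 9 = 1
n=14: ⌊(15·51)/71⌋ − ⌊(14·51)/71⌋ = ⌊765/71⌋ − ⌊714/71⌋ = 10 − 10 = 0
n=15: ⌊(16·51)/71⌋ − ⌊(15·51)/71⌋ = ⌊816/71⌋ − ⌊765/71⌋ = 11 − 10 = 1
n=16: ⌊(17·51)/71⌋ − ⌊(16·51)/71⌋ = ⌊867/71⌋ − ⌊816/71⌋ = 12 − 11 = 1
n=17: ⌊(18·51)/71⌋ − ⌊(17·51)/71⌋ = ⌊918/71⌋ − ⌊867/71⌋ = 12 − 12 = 0
n=18: ⌊(19·51)/71⌋ − ⌊(18·51)/71⌋ = ⌊969/71⌋ − ⌊918/71⌋ = 13 − 12 = 1
n=19: ⌊(20·51)/71⌋ − ⌊(19·51)/71⌋ = ⌊1020/71⌋ − ⌊969/71⌋ = 14 − 13 = 1
n=20: ⌊(21·51)/71⌋ − ⌊(20·51)/71⌋ = ⌊1071/71⌋ − ⌊1020/71⌋ = 15 − 14 = 1
n=21: ⌊(22·51)/71⌋ − ⌊(21·51)/71⌋ = ⌊1122/71⌋ − ⌊1071/71⌋ = 15 − 15 = 0
n=22: ⌊(23·51)/71⌋ − ⌊(22·51)/71⌋ = ⌊1173/71⌋ − ⌊1122/71⌋ = 16 − 15 = 1
n=23: ⌊(24·51)/71⌋ − ⌊(23·51)/71⌋ = ⌊1224/71⌋ − ⌊1173/71⌋ = 17 − 16 = 1
n=24: ⌊(25·51)/71⌋ − ⌊(24·51)/71⌋ = ⌊1275/71⌋ − ⌊1224/71⌋ = 17 − 17 = 0
n=25: ⌊(26·51)/71⌋ − ⌊(25·51)/71⌋ = ⌊1326/71⌋ − ⌊1275/71⌋ = 18 − 17 = 1
n=26: ⌊(27·51)/71⌋ − ⌊(26·51)/71⌋ = ⌊1377/71⌋ − ⌊1326/71⌋ = 19 − 18 = 1
n=27: ⌊(28·51)/71⌋ − ⌊(27·51)/71⌋ = ⌊1428/71⌋ − ⌊1377/71⌋ = 20 − 19 = 1
n=28: ⌊(29·51)/71⌋ − ⌊(28·51)/71⌋ = ⌊1479/71⌋ − ⌊1428/71⌋ = 20 − 20 = 0
n=29: ⌊(30·51)/71⌋ − ⌊(29·51)/71⌋ = ⌊1530/71⌋ − ⌊1479/71⌋ = 21 − 20 = 1
n=30: ⌊(31·51)/71⌋ − ⌊(30·51)/71⌋ = ⌊1581/71⌋ − ⌊1530/71⌋ = 22 − 21 = 1
n=31: ⌊(32·51)/71⌋ − ⌊(31·51)/71⌋ = ⌊1632/71⌋ − ⌊1581/71⌋ = 22 − 22 = 0
n=32: ⌊(33·51)/71⌋ − ⌊(32·51)/71⌋ = ⌊1683/71⌋ − ⌊1632/71⌋ = 23 − 22 = 1
n=33: ⌊(34·51)/71⌋ − ⌊(33·51)/71⌋ = ⌊1734/71⌋ − ⌊1683/71⌋ = 24 − 23 = 1
n=34: ⌊(35·51)/71⌋ − ⌊(34·51)/71⌋ = ⌊1785/71⌋ − ⌊1734/71⌋ = 25 − 24 = 1
n=35: ⌊(36·51)/71⌋ − ⌊(35·51)/71⌋ = ⌊1836/71⌋ − ⌊1785/71⌋ = 25 − 25 = 0
n=36: ⌊(37·51)/71⌋ − ⌊(36·51)/71⌋ = ⌊1887/71⌋ − ⌊1836/71⌋ = 26 − 25 = 1
n=37: ⌊(38·51)/71⌋ − ⌊(37·51)/71⌋ = ⌊1938/71⌋ − ⌊1887/71⌋ = 27 − 26 = 1
n=38: ⌊(39·51)/71⌋ − ⌊(38·51)/71⌋ = ⌊1989/71⌋ − ⌊1938/71⌋ = 28 − 27 = 1
n=39: ⌊(40·51)/71⌋ − ⌊(39·51)/71⌋ = ⌊2040/71⌋ − ⌊1989/71⌋ = 28 − 28 = 0
n=40: ⌊(41·51)/71⌋ − ⌊(40·51)/71⌋ = ⌊2091/71⌋ − ⌊2040/71⌋ = 29 − 28 = 1
n=41: ⌊(42·51)/71⌋ − ⌊(41·51)/71⌋ = ⌊2142/71⌋ − ⌊2091/71⌋ = 30 − 29 = 1
n=42: ⌊(43·51)/71⌋ − ⌊(42·51)/71⌋ = ⌊2193/71⌋ − ⌊2142/71⌋ = 30 − 30 = 0
n=43: ⌊(44·51)/71⌋ − ⌊(43·51)/71⌋ = ⌊2244/71⌋ − ⌊2193/71⌋ = 31 − 30 = 1
n=44: ⌊(45·51)/71⌋ − ⌊(44·51)/71⌋ = ⌊2295/71⌋ − ⌊2244/71⌋ = 32 − 31 = 1
n=45: ⌊(46·51)/71⌋ − ⌊(45·51)/71⌋ = ⌊2346/71⌋ − ⌊2295/71⌋ = 33 − 32 = 1
n=46: ⌊(47·51)/71⌋ − ⌊(46·51)/71⌋ = ⌊2397/71⌋ − ⌊2346/71⌋ = 33 − 33 = 0
n=47: ⌊(48·51)/71⌋ − ⌊(47·51)/71⌋ = ⌊2448/71⌋ − ⌊2397/71⌋ = 34 − 33 = 1
n=48: ⌊(49·51)/71⌋ − ⌊(48·51)/71⌋ = ⌊2499/71⌋ − ⌊2448/71⌋ = 35 − 34 = 1
n=49: ⌊(50·51)/71⌋ − ⌊(49·51)/71⌋ = ⌊2550/71⌋ − ⌊2499/71⌋ = 35 − 35 = 0
n=50: ⌊(51·51)/71⌋ − ⌊(50·51)/71⌋ = ⌊2601/71⌋ − ⌊2550/71⌋ = 36 − 35 = 1
n=51: ⌊(52·51)/71⌋ − ⌊(51·51)/71⌋ = ⌊2652/71⌋ − ⌊2601/71⌋ = 37 − 36 = 1
n=52: ⌊(53·51)/71⌋ − ⌊(52·51)/71⌋ = ⌊2703/71⌋ − ⌊2652/71⌋ = 38 − 37 = 1
n=53: ⌊(54·51)/71⌋ − ⌊(53·51)/71⌋ = ⌊2754/71⌋ − ⌊2703/71⌋ = 38 − 38 = 0
n=54: ⌊(55·51)/71⌋ − ⌊(54·51)/71⌋ = ⌊2805/71⌋ − ⌊2754/71⌋ = 39 − 38 = 1
n=55: ⌊(56·51)/71⌋ − ⌊(55·51)/71⌋ = ⌊2856/71⌋ − ⌊2805/71⌋ = 40 − 39 = 1
n=56: ⌊(57·51)/71⌋ − ⌊(56·51)/71⌋ = ⌊2907/71⌋ − ⌊2856/71⌋ = 40 − 40 = 0
n=57: ⌊(58·51)/71⌋ − ⌊(57·51)/71⌋ = ⌊2958/71⌋ − ⌊2907/71⌋ = 41 − 40 = 1
n=58: ⌊(59·51)/71⌋ − ⌊(58·51)/71⌋ = ⌊3009/71⌋ − ⌊2958/71⌋ = 42 − 41 = 1
n=59: ⌊(60·51)/71⌋ − ⌊(59·51)/71⌋ = ⌊3060/71⌋ − ⌊3009/71⌋ = 43 − 42 = 1
n=60: ⌊(61·51)/71⌋ − ⌊(60·51)/71⌋ = ⌊3111/71⌋ − ⌊3060/71⌋ = 43 − 43 = 0
n=61: ⌊(62·51)/71⌋ − ⌊(61·51)/71⌋ = ⌊3162/71⌋ − ⌊3111/71⌋ = 44 − 43 = 1
n=62: ⌊(63·51)/71⌋ − ⌊(62·51)/71⌋ = ⌊3213/71⌋ − ⌊3162/71⌋ = 45 − 44 = 1
n=63: ⌊(64·51)/71⌋ − ⌊(63·51)/71⌋ = ⌊3264/71⌋ − ⌊3213/71⌋ = 45 − 45 = 0
n=64: ⌊(65·51)/71⌋ − ⌊(64·51)/71⌋ = ⌊3315/71⌋ − ⌊3264/71⌋ = 46 − 45 = 1
n=65: ⌊(66·51)/71⌋ − ⌊(65·51)/71⌋ = ⌊3366/71⌋ − ⌊3315/71⌋ = 47 − 46 = 1
n=66: ⌊(67·51)/71⌋ − ⌊(66·51)/71⌋ = ⌊3417/71⌋ − ⌊3366/71⌋ = 48 − 47 = 1
n=67: ⌊(68·51)/71⌋ − ⌊(67·51)/71⌋ = ⌊3468/71⌋ − ⌊3417/71⌋ = 48 − 48 = 0
n=68: ⌊(69·51)/71⌋ − ⌊(68·51)/71⌋ = ⌊3519/71⌋ − ⌊3468/71⌋ = 49 − 48 = 1
n=69: ⌊(70·51)/71⌋ − ⌊(69·51)/71⌋ = ⌊3570/71⌋ − ⌊3519/71⌋ = 50 − 49 = 1
n=70: ⌊(71·51)/71⌋ − ⌊(70·51)/71⌋ = ⌊3621/71⌋ − ⌊3570/71⌋ = 51 − 50 = 1
n=71: ⌊(72·51)/71⌋ − ⌊(71·51)/71⌋ = ⌊3672/71⌋ − ⌊3621/71⌋ = 51 − 51 = 0
n=72: ⌊(73·51)/71⌋ − ⌊(72·51)/71⌋ = ⌊3723/71⌋ − ⌊3672/71⌋ = 52 − 51 = 1
n=73: ⌊(74·51)/71⌋ − ⌊(73·51)/71⌋ = ⌊3774/71⌋ − ⌊3723/71⌋ = 53 − 52 = 1
n=74: ⌊(75·51)/71⌋ − ⌊(74·51)/71⌋ = ⌊3825/71⌋ − ⌊3774/71⌋ = 53 − 53 = 0
n=75: ⌊(76·51)/71⌋ − ⌊(75·51)/71⌋ = ⌊3876/71⌋ − ⌊3825/71⌋ = 54 − 53 = 1
n=76: ⌊(77·51)/71⌋ − ⌊(76·51)/71⌋ = ⌊3927/71⌋ − ⌊3876/71⌋ = 55 − 54 = 1
n=77: ⌊(78·51)/71⌋ − ⌊(77·51)/71⌋ = ⌊3978/71⌋ − ⌊3927/71⌋ = 56 − 55 = 1
n=78: ⌊(79·51)/71⌋ − ⌊(78·51)/71⌋ = ⌊4029/71⌋ − ⌊3978/71⌋ = 56 − 56 = 0
n=79: ⌊(80·51)/71⌋ − ⌊(79·51)/71⌋ = ⌊4080/71⌋ − ⌊4029/71⌋ = 57 − 56 = 1
n=80: ⌊(81·51)/71⌋ − ⌊(80·51)/71⌋ = ⌊4131/71⌋ − ⌊4080/71⌋ = 58 − 57 = 1
n=81: ⌊(82·51)/71⌋ − ⌊(81·51)/71⌋ = ⌊4182/71⌋ − ⌊4131/71⌋ = 58 − 58 = 0
n=82: ⌊(83·51)/71⌋ − ⌊(82·51)/71⌋ = ⌊4233/71⌋ − ⌊4182/71⌋ = 59 − 58 = 1
n=83: ⌊(84·51)/71⌋ − ⌊(83·51)/71⌋ = ⌊4284/71⌋ − ⌊4233/71⌋ = 60 − 59 = 1
n=84: ⌊(85·51)/71⌋ − ⌊(84·51)/71⌋ = ⌊4335/71⌋ − ⌊4284/71⌋ = 61 − 60 = 1
n=85: ⌊(86·51)/71⌋ − ⌊(85·51)/71⌋ = ⌊4386/71⌋ − ⌊4335/71⌋ = 61 − 61 = 0
n=86: ⌊(87·51)/71⌋ − ⌊(86·51)/71⌋ = ⌊4437/71⌋ − ⌊4386/71⌋ = 62 − 61 = 1
n=87: ⌊(88·51)/71⌋ − ⌊(87·51)/71⌋ = ⌊4488/71⌋ − ⌊4437/71⌋ = 63 − 62 = 1
n=88: ⌊(89·51)/71⌋ − ⌊(88·51)/71⌋ = ⌊4539/71⌋ − ⌊4488/71⌋ = 63 − 63 = 0
n=89: ⌊(90·51)/71⌋ − ⌊(89·51)/71⌋ = ⌊4590/71⌋ − ⌊4539/71⌋ = 64 − 63 = 1
n=90: ⌊(91·51)/71⌋ − ⌊(90·51)/71⌋ = ⌊4641/71⌋ − ⌊4590/71⌋ = 65 − 64 = 1
n=91: ⌊(92·51)/71⌋ − ⌊(91·51)/71⌋ = ⌊4692/71⌋ − ⌊4641/71⌋ = 66 − 65 = 1
n=92: ⌊(93·51)/71⌋ − ⌊(92·51)/71⌋ = ⌊4743/71⌋ − ⌊4692/71⌋ = 66 − 66 = 0
n=93: ⌊(94·51)/71⌋ − ⌊(93·51)/71⌋ = ⌊4794/71⌋ − ⌊4743/71⌋ = 67 − 66 = 1
n=94: ⌊(95·51)/71⌋ − ⌊(94·51)/71⌋ = ⌊4845/71⌋ − ⌊4794/71⌋ = 68 − 67 = 1

01101110110111011011101101110110111011101101110110111011011101101110111011011101101110110111011
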